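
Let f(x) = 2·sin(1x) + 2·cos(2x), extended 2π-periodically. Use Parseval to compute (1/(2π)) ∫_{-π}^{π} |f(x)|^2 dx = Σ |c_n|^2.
Σ |c_n|^2 = 4

Expand |f|^2 and use orthogonality of {sin(nx), cos(mx)} on [-π, π]:
  ∫_{-π}^{π} sin(nx)^2 dx = π, ∫ cos(mx)^2 dx = π, and cross terms integrate to 0.
So ∫_{-π}^{π} f(x)^2 dx = 2^2 · π + 2^2 · π = (4 + 4)π.
Divide by 2π: (4 + 4)/2 = 4.
By Parseval, this equals Σ |c_n|^2.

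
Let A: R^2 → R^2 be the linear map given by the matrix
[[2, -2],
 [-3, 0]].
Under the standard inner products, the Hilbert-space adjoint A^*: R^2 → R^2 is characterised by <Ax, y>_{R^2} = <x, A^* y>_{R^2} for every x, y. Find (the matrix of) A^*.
A^* = A^T =
[[2, -3],
 [-2, 0]]

For real matrices with standard dot products, the defining identity <Ax, y> = <x, A^* y> gives (Ax)^T y = x^T (A^*) y, i.e. x^T A^T y = x^T (A^*) y. Since this holds for all x, y, we must have A^* = A^T. Therefore
A^* =
[[2, -3],
 [-2, 0]].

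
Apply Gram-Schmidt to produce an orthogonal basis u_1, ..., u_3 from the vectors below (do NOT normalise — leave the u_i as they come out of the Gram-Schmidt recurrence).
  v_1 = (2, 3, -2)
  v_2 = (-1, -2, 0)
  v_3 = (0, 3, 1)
Orthogonal basis:
  u_1 = (2, 3, -2)
  u_2 = (-1/17, -10/17, -16/17)
  u_3 = (-20/21, 10/21, -5/21)

Apply the Gram-Schmidt recurrence
  u_1 = v_1
  u_i = v_i − Σ_{j<i} ((v_i · u_j) / (u_j · u_j)) · u_j.

Step by step this gives:
  u_1 = (2, 3, -2)
  u_2 = (-1/17, -10/17, -16/17)
  u_3 = (-20/21, 10/21, -5/21)

Orthogonality check:
  u_2 · u_1 = 0 (should be 0)
  u_3 · u_1 = 0 (should be 0)
  u_3 · u_2 = 0 (should be 0)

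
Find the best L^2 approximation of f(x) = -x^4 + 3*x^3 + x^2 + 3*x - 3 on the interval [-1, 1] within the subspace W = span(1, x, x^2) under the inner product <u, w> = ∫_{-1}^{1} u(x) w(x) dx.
g(x) = x^2/7 + 24*x/5 - 102/35

The best approximation g ∈ W is the orthogonal projection of f onto W. Writing g = a_0 + a_1 x + a_2 x^2, the coefficients solve the normal equations G · a = b where
  G_{ij} = <φ_i, φ_j> and b_i = <f, φ_i>, with φ_0 = 1, φ_1 = x, φ_2 = x^2.
G =
  [2, 0, 2/3]
  [0, 2/3, 0]
  [2/3, 0, 2/5],
b = (-86/15, 16/5, -66/35).
Solving gives a_0 = -102/35, a_1 = 24/5, a_2 = 1/7, so
  g(x) = x^2/7 + 24*x/5 - 102/35.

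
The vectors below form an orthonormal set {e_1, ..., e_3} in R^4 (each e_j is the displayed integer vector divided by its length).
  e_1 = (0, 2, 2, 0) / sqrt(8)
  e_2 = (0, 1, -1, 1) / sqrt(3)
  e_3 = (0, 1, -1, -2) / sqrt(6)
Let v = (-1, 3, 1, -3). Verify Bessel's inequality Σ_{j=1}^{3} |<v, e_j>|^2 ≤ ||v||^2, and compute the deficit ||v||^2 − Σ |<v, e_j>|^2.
Σ |<v, e_j>|^2 = 19; ||v||^2 = 20; deficit = 1

Write each e_j = u_j / sqrt(<u_j, u_j>) where u_j is the displayed integer vector. Then <v, e_j> = <v, u_j> / sqrt(<u_j, u_j>), so |<v, e_j>|^2 = <v, u_j>^2 / <u_j, u_j>.
Coefficients: <v, e_1> = 8/sqrt(8), <v, e_2> = -1/sqrt(3), <v, e_3> = 8/sqrt(6).
Square and sum: Σ |<v, e_j>|^2 = 19.
Compute ||v||^2 = v·v = 20.
Deficit = 20 − 19 = 1 ≥ 0, confirming Bessel's inequality. (The deficit equals ||v − Σ <v,e_j> e_j||^2, the squared distance from v to span{e_j}.)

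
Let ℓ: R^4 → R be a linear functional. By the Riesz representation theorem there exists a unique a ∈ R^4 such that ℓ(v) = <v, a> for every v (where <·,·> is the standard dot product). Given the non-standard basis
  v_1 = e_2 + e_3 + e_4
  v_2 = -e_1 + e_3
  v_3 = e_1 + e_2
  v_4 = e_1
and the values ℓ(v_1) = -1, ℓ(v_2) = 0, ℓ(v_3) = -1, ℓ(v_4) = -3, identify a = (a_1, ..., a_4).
a = (-3, 2, -3, 0)

Write a = (a_1, ..., a_4) in the standard basis. For each basis vector v_i, ℓ(v_i) = <v_i, a> is a linear equation in the a_j's. Collect the n equations into a matrix system V a = ℓ, where row i of V is v_i (expressed in the standard basis). Since V is invertible (lower-triangular with 1s on the diagonal, up to permutation), solve by back-substitution:
  V =
[[0, 1, 1, 1],
 [-1, 0, 1, 0],
 [1, 1, 0, 0],
 [1, 0, 0, 0]]
  V a = (-1, 0, -1, -3)
Solving gives a = (-3, 2, -3, 0).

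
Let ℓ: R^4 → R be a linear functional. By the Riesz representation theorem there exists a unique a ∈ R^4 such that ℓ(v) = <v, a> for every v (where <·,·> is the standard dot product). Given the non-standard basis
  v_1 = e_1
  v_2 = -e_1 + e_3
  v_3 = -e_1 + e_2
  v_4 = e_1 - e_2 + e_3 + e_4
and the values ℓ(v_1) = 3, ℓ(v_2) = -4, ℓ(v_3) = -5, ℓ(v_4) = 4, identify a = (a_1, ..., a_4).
a = (3, -2, -1, 0)

Write a = (a_1, ..., a_4) in the standard basis. For each basis vector v_i, ℓ(v_i) = <v_i, a> is a linear equation in the a_j's. Collect the n equations into a matrix system V a = ℓ, where row i of V is v_i (expressed in the standard basis). Since V is invertible (lower-triangular with 1s on the diagonal, up to permutation), solve by back-substitution:
  V =
[[1, 0, 0, 0],
 [-1, 0, 1, 0],
 [-1, 1, 0, 0],
 [1, -1, 1, 1]]
  V a = (3, -4, -5, 4)
Solving gives a = (3, -2, -1, 0).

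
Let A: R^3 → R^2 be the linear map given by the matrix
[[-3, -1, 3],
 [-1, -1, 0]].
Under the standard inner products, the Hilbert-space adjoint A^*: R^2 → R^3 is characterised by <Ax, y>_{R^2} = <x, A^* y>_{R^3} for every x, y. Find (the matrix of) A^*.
A^* = A^T =
[[-3, -1],
 [-1, -1],
 [3, 0]]

For real matrices with standard dot products, the defining identity <Ax, y> = <x, A^* y> gives (Ax)^T y = x^T (A^*) y, i.e. x^T A^T y = x^T (A^*) y. Since this holds for all x, y, we must have A^* = A^T. Therefore
A^* =
[[-3, -1],
 [-1, -1],
 [3, 0]].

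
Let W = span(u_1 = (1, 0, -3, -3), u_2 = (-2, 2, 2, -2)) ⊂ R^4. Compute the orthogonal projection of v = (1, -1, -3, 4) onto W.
proj_W(v) = (52/25, -173/75, -122/75, 224/75)

Set up U = [u_1 | ... | u_2] ∈ R^(4×2). The projector onto W = col(U) is P = U (U^T U)^(-1) U^T.
Compute U^T U =
  [19, -2]
  [-2, 16],
and U^T v = (-2, -18).
Solve U^T U · c = U^T v for the coefficients: c = (-17/75, -173/150). The projection is proj_W(v) = U c.
Check: (v - proj_W(v)) · u_1 = 0  (should be 0).
Check: (v - proj_W(v)) · u_2 = 0  (should be 0).
Result: proj_W(v) = (52/25, -173/75, -122/75, 224/75).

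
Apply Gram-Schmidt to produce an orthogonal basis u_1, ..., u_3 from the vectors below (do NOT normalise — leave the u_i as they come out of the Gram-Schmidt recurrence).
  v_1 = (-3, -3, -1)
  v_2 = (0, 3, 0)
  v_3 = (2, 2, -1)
Orthogonal basis:
  u_1 = (-3, -3, -1)
  u_2 = (-27/19, 30/19, -9/19)
  u_3 = (1/2, 0, -3/2)

Apply the Gram-Schmidt recurrence
  u_1 = v_1
  u_i = v_i − Σ_{j<i} ((v_i · u_j) / (u_j · u_j)) · u_j.

Step by step this gives:
  u_1 = (-3, -3, -1)
  u_2 = (-27/19, 30/19, -9/19)
  u_3 = (1/2, 0, -3/2)

Orthogonality check:
  u_2 · u_1 = 0 (should be 0)
  u_3 · u_1 = 0 (should be 0)
  u_3 · u_2 = 0 (should be 0)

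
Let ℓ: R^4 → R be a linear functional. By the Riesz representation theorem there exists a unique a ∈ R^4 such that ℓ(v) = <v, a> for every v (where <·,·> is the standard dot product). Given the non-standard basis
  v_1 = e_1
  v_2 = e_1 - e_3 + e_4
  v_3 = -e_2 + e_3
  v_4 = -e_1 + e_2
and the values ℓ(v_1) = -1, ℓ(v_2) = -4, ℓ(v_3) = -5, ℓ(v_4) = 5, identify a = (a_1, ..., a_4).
a = (-1, 4, -1, -4)

Write a = (a_1, ..., a_4) in the standard basis. For each basis vector v_i, ℓ(v_i) = <v_i, a> is a linear equation in the a_j's. Collect the n equations into a matrix system V a = ℓ, where row i of V is v_i (expressed in the standard basis). Since V is invertible (lower-triangular with 1s on the diagonal, up to permutation), solve by back-substitution:
  V =
[[1, 0, 0, 0],
 [1, 0, -1, 1],
 [0, -1, 1, 0],
 [-1, 1, 0, 0]]
  V a = (-1, -4, -5, 5)
Solving gives a = (-1, 4, -1, -4).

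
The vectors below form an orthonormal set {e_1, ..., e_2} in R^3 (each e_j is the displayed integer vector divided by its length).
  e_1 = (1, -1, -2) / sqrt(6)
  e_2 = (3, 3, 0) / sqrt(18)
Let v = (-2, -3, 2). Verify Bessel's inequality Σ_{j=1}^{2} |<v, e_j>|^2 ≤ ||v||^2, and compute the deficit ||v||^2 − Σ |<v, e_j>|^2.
Σ |<v, e_j>|^2 = 14; ||v||^2 = 17; deficit = 3

Write each e_j = u_j / sqrt(<u_j, u_j>) where u_j is the displayed integer vector. Then <v, e_j> = <v, u_j> / sqrt(<u_j, u_j>), so |<v, e_j>|^2 = <v, u_j>^2 / <u_j, u_j>.
Coefficients: <v, e_1> = -3/sqrt(6), <v, e_2> = -15/sqrt(18).
Square and sum: Σ |<v, e_j>|^2 = 14.
Compute ||v||^2 = v·v = 17.
Deficit = 17 − 14 = 3 ≥ 0, confirming Bessel's inequality. (The deficit equals ||v − Σ <v,e_j> e_j||^2, the squared distance from v to span{e_j}.)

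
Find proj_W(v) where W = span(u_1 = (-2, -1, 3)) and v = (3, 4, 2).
proj_W(v) = (4/7, 2/7, -6/7)

Set up U = [u_1 | ... | u_1] ∈ R^(3×1). The projector onto W = col(U) is P = U (U^T U)^(-1) U^T.
Compute U^T U =
  [14],
and U^T v = (-4).
Solve U^T U · c = U^T v for the coefficients: c = (-2/7). The projection is proj_W(v) = U c.
Check: (v - proj_W(v)) · u_1 = 0  (should be 0).
Result: proj_W(v) = (4/7, 2/7, -6/7).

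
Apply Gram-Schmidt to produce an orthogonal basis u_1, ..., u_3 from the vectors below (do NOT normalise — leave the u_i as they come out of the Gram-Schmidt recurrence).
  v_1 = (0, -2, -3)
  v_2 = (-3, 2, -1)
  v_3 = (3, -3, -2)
Orthogonal basis:
  u_1 = (0, -2, -3)
  u_2 = (-3, 24/13, -16/13)
  u_3 = (72/181, 81/181, -54/181)

Apply the Gram-Schmidt recurrence
  u_1 = v_1
  u_i = v_i − Σ_{j<i} ((v_i · u_j) / (u_j · u_j)) · u_j.

Step by step this gives:
  u_1 = (0, -2, -3)
  u_2 = (-3, 24/13, -16/13)
  u_3 = (72/181, 81/181, -54/181)

Orthogonality check:
  u_2 · u_1 = 0 (should be 0)
  u_3 · u_1 = 0 (should be 0)
  u_3 · u_2 = 0 (should be 0)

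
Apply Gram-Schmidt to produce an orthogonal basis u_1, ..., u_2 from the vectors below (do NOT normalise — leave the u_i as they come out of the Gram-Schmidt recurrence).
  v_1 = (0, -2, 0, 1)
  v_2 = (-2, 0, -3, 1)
Orthogonal basis:
  u_1 = (0, -2, 0, 1)
  u_2 = (-2, 2/5, -3, 4/5)

Apply the Gram-Schmidt recurrence
  u_1 = v_1
  u_i = v_i − Σ_{j<i} ((v_i · u_j) / (u_j · u_j)) · u_j.

Step by step this gives:
  u_1 = (0, -2, 0, 1)
  u_2 = (-2, 2/5, -3, 4/5)

Orthogonality check:
  u_2 · u_1 = 0 (should be 0)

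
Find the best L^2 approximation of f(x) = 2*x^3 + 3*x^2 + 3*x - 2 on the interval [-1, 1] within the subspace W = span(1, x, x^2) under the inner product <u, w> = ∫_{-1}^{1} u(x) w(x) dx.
g(x) = 3*x^2 + 21*x/5 - 2

The best approximation g ∈ W is the orthogonal projection of f onto W. Writing g = a_0 + a_1 x + a_2 x^2, the coefficients solve the normal equations G · a = b where
  G_{ij} = <φ_i, φ_j> and b_i = <f, φ_i>, with φ_0 = 1, φ_1 = x, φ_2 = x^2.
G =
  [2, 0, 2/3]
  [0, 2/3, 0]
  [2/3, 0, 2/5],
b = (-2, 14/5, -2/15).
Solving gives a_0 = -2, a_1 = 21/5, a_2 = 3, so
  g(x) = 3*x^2 + 21*x/5 - 2.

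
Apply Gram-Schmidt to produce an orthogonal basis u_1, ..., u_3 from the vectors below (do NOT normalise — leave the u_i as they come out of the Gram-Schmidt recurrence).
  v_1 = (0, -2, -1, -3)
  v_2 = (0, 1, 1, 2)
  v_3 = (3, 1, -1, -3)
Orthogonal basis:
  u_1 = (0, -2, -1, -3)
  u_2 = (0, -2/7, 5/14, 1/14)
  u_3 = (3, 1, 1, -1)

Apply the Gram-Schmidt recurrence
  u_1 = v_1
  u_i = v_i − Σ_{j<i} ((v_i · u_j) / (u_j · u_j)) · u_j.

Step by step this gives:
  u_1 = (0, -2, -1, -3)
  u_2 = (0, -2/7, 5/14, 1/14)
  u_3 = (3, 1, 1, -1)

Orthogonality check:
  u_2 · u_1 = 0 (should be 0)
  u_3 · u_1 = 0 (should be 0)
  u_3 · u_2 = 0 (should be 0)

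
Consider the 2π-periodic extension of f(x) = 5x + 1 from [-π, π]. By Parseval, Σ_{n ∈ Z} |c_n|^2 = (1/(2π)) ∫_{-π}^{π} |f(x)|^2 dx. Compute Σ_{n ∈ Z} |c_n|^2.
Σ |c_n|^2 = 25π^2/3 + 1

Expand and integrate term by term over [-π, π]:
  ∫ (5x)^2 dx = 25·(2π^3/3); ∫ 2·5·(1)·x dx = 0 (odd integrand); ∫ 1^2 dx = 1·2π.
So (1/(2π)) ∫_{-π}^{π} (5x + 1)^2 dx = 25π^2/3 + 1 = 25π^2/3 + 1.
Parseval ⇒ Σ |c_n|^2 = 25π^2/3 + 1.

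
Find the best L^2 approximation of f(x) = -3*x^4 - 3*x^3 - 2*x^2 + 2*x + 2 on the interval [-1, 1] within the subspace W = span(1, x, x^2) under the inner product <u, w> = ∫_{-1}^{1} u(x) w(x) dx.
g(x) = -32*x^2/7 + x/5 + 79/35

The best approximation g ∈ W is the orthogonal projection of f onto W. Writing g = a_0 + a_1 x + a_2 x^2, the coefficients solve the normal equations G · a = b where
  G_{ij} = <φ_i, φ_j> and b_i = <f, φ_i>, with φ_0 = 1, φ_1 = x, φ_2 = x^2.
G =
  [2, 0, 2/3]
  [0, 2/3, 0]
  [2/3, 0, 2/5],
b = (22/15, 2/15, -34/105).
Solving gives a_0 = 79/35, a_1 = 1/5, a_2 = -32/7, so
  g(x) = -32*x^2/7 + x/5 + 79/35.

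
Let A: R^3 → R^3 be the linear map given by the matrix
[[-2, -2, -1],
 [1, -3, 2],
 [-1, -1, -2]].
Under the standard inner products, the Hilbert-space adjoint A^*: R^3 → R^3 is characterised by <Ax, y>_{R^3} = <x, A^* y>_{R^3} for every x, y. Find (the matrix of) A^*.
A^* = A^T =
[[-2, 1, -1],
 [-2, -3, -1],
 [-1, 2, -2]]

For real matrices with standard dot products, the defining identity <Ax, y> = <x, A^* y> gives (Ax)^T y = x^T (A^*) y, i.e. x^T A^T y = x^T (A^*) y. Since this holds for all x, y, we must have A^* = A^T. Therefore
A^* =
[[-2, 1, -1],
 [-2, -3, -1],
 [-1, 2, -2]].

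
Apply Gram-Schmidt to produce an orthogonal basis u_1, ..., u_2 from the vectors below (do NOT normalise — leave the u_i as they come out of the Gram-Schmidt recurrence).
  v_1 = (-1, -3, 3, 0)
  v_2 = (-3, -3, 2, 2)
Orthogonal basis:
  u_1 = (-1, -3, 3, 0)
  u_2 = (-39/19, -3/19, -16/19, 2)

Apply the Gram-Schmidt recurrence
  u_1 = v_1
  u_i = v_i − Σ_{j<i} ((v_i · u_j) / (u_j · u_j)) · u_j.

Step by step this gives:
  u_1 = (-1, -3, 3, 0)
  u_2 = (-39/19, -3/19, -16/19, 2)

Orthogonality check:
  u_2 · u_1 = 0 (should be 0)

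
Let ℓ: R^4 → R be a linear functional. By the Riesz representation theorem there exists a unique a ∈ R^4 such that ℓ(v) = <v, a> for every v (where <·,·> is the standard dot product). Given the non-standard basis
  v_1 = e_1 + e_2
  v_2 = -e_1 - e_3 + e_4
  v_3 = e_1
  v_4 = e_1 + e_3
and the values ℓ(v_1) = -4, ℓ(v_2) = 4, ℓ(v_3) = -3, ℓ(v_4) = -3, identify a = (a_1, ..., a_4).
a = (-3, -1, 0, 1)

Write a = (a_1, ..., a_4) in the standard basis. For each basis vector v_i, ℓ(v_i) = <v_i, a> is a linear equation in the a_j's. Collect the n equations into a matrix system V a = ℓ, where row i of V is v_i (expressed in the standard basis). Since V is invertible (lower-triangular with 1s on the diagonal, up to permutation), solve by back-substitution:
  V =
[[1, 1, 0, 0],
 [-1, 0, -1, 1],
 [1, 0, 0, 0],
 [1, 0, 1, 0]]
  V a = (-4, 4, -3, -3)
Solving gives a = (-3, -1, 0, 1).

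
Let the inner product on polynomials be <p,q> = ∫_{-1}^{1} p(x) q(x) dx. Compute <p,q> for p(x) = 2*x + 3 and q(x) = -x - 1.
<p,q> = -22/3

Expand the product: p(x)·q(x) = -2*x^2 - 5*x - 3.
∫_{-1}^{1} of each monomial x^k gives [2/(k+1) if k even, 0 if k odd]. Integrating term-by-term (or equivalently evaluating the antiderivative F(x) = -2*x^3/3 - 5*x^2/2 - 3*x at the endpoints):
  F(1) − F(−1) = -37/6 − (7/6) = -22/3.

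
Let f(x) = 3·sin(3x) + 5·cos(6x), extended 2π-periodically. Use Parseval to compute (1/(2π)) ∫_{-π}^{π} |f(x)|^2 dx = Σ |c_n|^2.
Σ |c_n|^2 = 17

Expand |f|^2 and use orthogonality of {sin(nx), cos(mx)} on [-π, π]:
  ∫_{-π}^{π} sin(nx)^2 dx = π, ∫ cos(mx)^2 dx = π, and cross terms integrate to 0.
So ∫_{-π}^{π} f(x)^2 dx = 3^2 · π + 5^2 · π = (9 + 25)π.
Divide by 2π: (9 + 25)/2 = 17.
By Parseval, this equals Σ |c_n|^2.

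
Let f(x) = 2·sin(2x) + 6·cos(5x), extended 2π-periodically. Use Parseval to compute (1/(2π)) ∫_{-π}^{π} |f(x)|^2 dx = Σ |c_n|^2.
Σ |c_n|^2 = 20

Expand |f|^2 and use orthogonality of {sin(nx), cos(mx)} on [-π, π]:
  ∫_{-π}^{π} sin(nx)^2 dx = π, ∫ cos(mx)^2 dx = π, and cross terms integrate to 0.
So ∫_{-π}^{π} f(x)^2 dx = 2^2 · π + 6^2 · π = (4 + 36)π.
Divide by 2π: (4 + 36)/2 = 20.
By Parseval, this equals Σ |c_n|^2.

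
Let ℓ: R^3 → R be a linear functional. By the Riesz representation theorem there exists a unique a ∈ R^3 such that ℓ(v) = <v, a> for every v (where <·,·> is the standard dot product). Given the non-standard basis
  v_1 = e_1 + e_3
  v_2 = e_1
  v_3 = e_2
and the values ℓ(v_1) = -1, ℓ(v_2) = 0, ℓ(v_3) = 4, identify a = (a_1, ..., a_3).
a = (0, 4, -1)

Write a = (a_1, ..., a_3) in the standard basis. For each basis vector v_i, ℓ(v_i) = <v_i, a> is a linear equation in the a_j's. Collect the n equations into a matrix system V a = ℓ, where row i of V is v_i (expressed in the standard basis). Since V is invertible (lower-triangular with 1s on the diagonal, up to permutation), solve by back-substitution:
  V =
[[1, 0, 1],
 [1, 0, 0],
 [0, 1, 0]]
  V a = (-1, 0, 4)
Solving gives a = (0, 4, -1).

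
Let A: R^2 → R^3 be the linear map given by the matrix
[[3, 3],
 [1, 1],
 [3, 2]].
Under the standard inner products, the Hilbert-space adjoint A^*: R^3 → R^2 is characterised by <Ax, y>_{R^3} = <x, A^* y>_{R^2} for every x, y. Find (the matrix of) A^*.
A^* = A^T =
[[3, 1, 3],
 [3, 1, 2]]

For real matrices with standard dot products, the defining identity <Ax, y> = <x, A^* y> gives (Ax)^T y = x^T (A^*) y, i.e. x^T A^T y = x^T (A^*) y. Since this holds for all x, y, we must have A^* = A^T. Therefore
A^* =
[[3, 1, 3],
 [3, 1, 2]].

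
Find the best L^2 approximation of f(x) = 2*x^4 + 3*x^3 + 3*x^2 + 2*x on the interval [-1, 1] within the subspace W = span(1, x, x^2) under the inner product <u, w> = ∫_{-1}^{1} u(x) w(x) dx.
g(x) = 33*x^2/7 + 19*x/5 - 6/35

The best approximation g ∈ W is the orthogonal projection of f onto W. Writing g = a_0 + a_1 x + a_2 x^2, the coefficients solve the normal equations G · a = b where
  G_{ij} = <φ_i, φ_j> and b_i = <f, φ_i>, with φ_0 = 1, φ_1 = x, φ_2 = x^2.
G =
  [2, 0, 2/3]
  [0, 2/3, 0]
  [2/3, 0, 2/5],
b = (14/5, 38/15, 62/35).
Solving gives a_0 = -6/35, a_1 = 19/5, a_2 = 33/7, so
  g(x) = 33*x^2/7 + 19*x/5 - 6/35.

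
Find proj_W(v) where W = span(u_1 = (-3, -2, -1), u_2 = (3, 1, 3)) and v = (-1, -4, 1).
proj_W(v) = (-15/7, -92/35, 59/35)

Set up U = [u_1 | ... | u_2] ∈ R^(3×2). The projector onto W = col(U) is P = U (U^T U)^(-1) U^T.
Compute U^T U =
  [14, -14]
  [-14, 19],
and U^T v = (10, -4).
Solve U^T U · c = U^T v for the coefficients: c = (67/35, 6/5). The projection is proj_W(v) = U c.
Check: (v - proj_W(v)) · u_1 = 0  (should be 0).
Check: (v - proj_W(v)) · u_2 = 0  (should be 0).
Result: proj_W(v) = (-15/7, -92/35, 59/35).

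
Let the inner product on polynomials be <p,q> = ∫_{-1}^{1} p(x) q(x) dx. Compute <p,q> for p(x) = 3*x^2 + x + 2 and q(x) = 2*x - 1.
<p,q> = -14/3

Expand the product: p(x)·q(x) = 6*x^3 - x^2 + 3*x - 2.
∫_{-1}^{1} of each monomial x^k gives [2/(k+1) if k even, 0 if k odd]. Integrating term-by-term (or equivalently evaluating the antiderivative F(x) = 3*x^4/2 - x^3/3 + 3*x^2/2 - 2*x at the endpoints):
  F(1) − F(−1) = 2/3 − (16/3) = -14/3.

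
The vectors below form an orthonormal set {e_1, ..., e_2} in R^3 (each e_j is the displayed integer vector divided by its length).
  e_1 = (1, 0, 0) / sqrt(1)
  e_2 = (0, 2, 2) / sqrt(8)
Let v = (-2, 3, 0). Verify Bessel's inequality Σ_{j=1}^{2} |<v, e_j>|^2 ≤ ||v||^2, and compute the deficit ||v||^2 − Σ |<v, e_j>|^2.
Σ |<v, e_j>|^2 = 17/2; ||v||^2 = 13; deficit = 9/2

Write each e_j = u_j / sqrt(<u_j, u_j>) where u_j is the displayed integer vector. Then <v, e_j> = <v, u_j> / sqrt(<u_j, u_j>), so |<v, e_j>|^2 = <v, u_j>^2 / <u_j, u_j>.
Coefficients: <v, e_1> = -2/sqrt(1), <v, e_2> = 6/sqrt(8).
Square and sum: Σ |<v, e_j>|^2 = 17/2.
Compute ||v||^2 = v·v = 13.
Deficit = 13 − 17/2 = 9/2 ≥ 0, confirming Bessel's inequality. (The deficit equals ||v − Σ <v,e_j> e_j||^2, the squared distance from v to span{e_j}.)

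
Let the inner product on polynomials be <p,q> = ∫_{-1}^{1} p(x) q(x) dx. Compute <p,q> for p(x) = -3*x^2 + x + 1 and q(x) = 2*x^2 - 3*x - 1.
<p,q> = -46/15

Expand the product: p(x)·q(x) = -6*x^4 + 11*x^3 + 2*x^2 - 4*x - 1.
∫_{-1}^{1} of each monomial x^k gives [2/(k+1) if k even, 0 if k odd]. Integrating term-by-term (or equivalently evaluating the antiderivative F(x) = -6*x^5/5 + 11*x^4/4 + 2*x^3/3 - 2*x^2 - x at the endpoints):
  F(1) − F(−1) = -47/60 − (137/60) = -46/15.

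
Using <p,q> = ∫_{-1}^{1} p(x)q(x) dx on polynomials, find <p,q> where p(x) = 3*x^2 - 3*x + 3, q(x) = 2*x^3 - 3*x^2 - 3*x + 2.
<p,q> = 10

Expand the product: p(x)·q(x) = 6*x^5 - 15*x^4 + 6*x^3 + 6*x^2 - 15*x + 6.
∫_{-1}^{1} of each monomial x^k gives [2/(k+1) if k even, 0 if k odd]. Integrating term-by-term (or equivalently evaluating the antiderivative F(x) = x^6 - 3*x^5 + 3*x^4/2 + 2*x^3 - 15*x^2/2 + 6*x at the endpoints):
  F(1) − F(−1) = 0 − (-10) = 10.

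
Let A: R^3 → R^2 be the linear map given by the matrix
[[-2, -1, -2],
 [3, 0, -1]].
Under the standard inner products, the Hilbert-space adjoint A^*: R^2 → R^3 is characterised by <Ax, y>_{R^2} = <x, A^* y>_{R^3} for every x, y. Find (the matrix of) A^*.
A^* = A^T =
[[-2, 3],
 [-1, 0],
 [-2, -1]]

For real matrices with standard dot products, the defining identity <Ax, y> = <x, A^* y> gives (Ax)^T y = x^T (A^*) y, i.e. x^T A^T y = x^T (A^*) y. Since this holds for all x, y, we must have A^* = A^T. Therefore
A^* =
[[-2, 3],
 [-1, 0],
 [-2, -1]].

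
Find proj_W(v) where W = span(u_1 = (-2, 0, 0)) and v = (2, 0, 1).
proj_W(v) = (2, 0, 0)

Set up U = [u_1 | ... | u_1] ∈ R^(3×1). The projector onto W = col(U) is P = U (U^T U)^(-1) U^T.
Compute U^T U =
  [4],
and U^T v = (-4).
Solve U^T U · c = U^T v for the coefficients: c = (-1). The projection is proj_W(v) = U c.
Check: (v - proj_W(v)) · u_1 = 0  (should be 0).
Result: proj_W(v) = (2, 0, 0).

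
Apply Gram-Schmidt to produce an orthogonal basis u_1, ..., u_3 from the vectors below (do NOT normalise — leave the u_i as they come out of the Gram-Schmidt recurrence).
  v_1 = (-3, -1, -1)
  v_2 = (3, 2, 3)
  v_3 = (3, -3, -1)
Orthogonal basis:
  u_1 = (-3, -1, -1)
  u_2 = (-9/11, 8/11, 19/11)
  u_3 = (9/23, -54/23, 27/23)

Apply the Gram-Schmidt recurrence
  u_1 = v_1
  u_i = v_i − Σ_{j<i} ((v_i · u_j) / (u_j · u_j)) · u_j.

Step by step this gives:
  u_1 = (-3, -1, -1)
  u_2 = (-9/11, 8/11, 19/11)
  u_3 = (9/23, -54/23, 27/23)

Orthogonality check:
  u_2 · u_1 = 0 (should be 0)
  u_3 · u_1 = 0 (should be 0)
  u_3 · u_2 = 0 (should be 0)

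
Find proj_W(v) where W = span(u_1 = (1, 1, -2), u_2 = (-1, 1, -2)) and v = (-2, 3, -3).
proj_W(v) = (-2, 9/5, -18/5)

Set up U = [u_1 | ... | u_2] ∈ R^(3×2). The projector onto W = col(U) is P = U (U^T U)^(-1) U^T.
Compute U^T U =
  [6, 4]
  [4, 6],
and U^T v = (7, 11).
Solve U^T U · c = U^T v for the coefficients: c = (-1/10, 19/10). The projection is proj_W(v) = U c.
Check: (v - proj_W(v)) · u_1 = 0  (should be 0).
Check: (v - proj_W(v)) · u_2 = 0  (should be 0).
Result: proj_W(v) = (-2, 9/5, -18/5).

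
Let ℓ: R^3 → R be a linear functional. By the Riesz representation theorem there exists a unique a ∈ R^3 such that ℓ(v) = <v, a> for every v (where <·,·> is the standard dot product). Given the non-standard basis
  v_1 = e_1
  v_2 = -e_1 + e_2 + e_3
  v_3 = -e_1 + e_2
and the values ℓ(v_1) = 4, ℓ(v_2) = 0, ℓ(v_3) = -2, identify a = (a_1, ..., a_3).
a = (4, 2, 2)

Write a = (a_1, ..., a_3) in the standard basis. For each basis vector v_i, ℓ(v_i) = <v_i, a> is a linear equation in the a_j's. Collect the n equations into a matrix system V a = ℓ, where row i of V is v_i (expressed in the standard basis). Since V is invertible (lower-triangular with 1s on the diagonal, up to permutation), solve by back-substitution:
  V =
[[1, 0, 0],
 [-1, 1, 1],
 [-1, 1, 0]]
  V a = (4, 0, -2)
Solving gives a = (4, 2, 2).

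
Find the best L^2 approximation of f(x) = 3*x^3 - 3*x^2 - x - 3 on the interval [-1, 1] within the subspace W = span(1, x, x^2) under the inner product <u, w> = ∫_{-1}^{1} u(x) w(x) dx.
g(x) = -3*x^2 + 4*x/5 - 3

The best approximation g ∈ W is the orthogonal projection of f onto W. Writing g = a_0 + a_1 x + a_2 x^2, the coefficients solve the normal equations G · a = b where
  G_{ij} = <φ_i, φ_j> and b_i = <f, φ_i>, with φ_0 = 1, φ_1 = x, φ_2 = x^2.
G =
  [2, 0, 2/3]
  [0, 2/3, 0]
  [2/3, 0, 2/5],
b = (-8, 8/15, -16/5).
Solving gives a_0 = -3, a_1 = 4/5, a_2 = -3, so
  g(x) = -3*x^2 + 4*x/5 - 3.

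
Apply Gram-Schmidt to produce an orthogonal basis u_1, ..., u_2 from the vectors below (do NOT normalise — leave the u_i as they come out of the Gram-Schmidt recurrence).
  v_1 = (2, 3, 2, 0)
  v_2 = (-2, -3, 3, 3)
Orthogonal basis:
  u_1 = (2, 3, 2, 0)
  u_2 = (-20/17, -30/17, 65/17, 3)

Apply the Gram-Schmidt recurrence
  u_1 = v_1
  u_i = v_i − Σ_{j<i} ((v_i · u_j) / (u_j · u_j)) · u_j.

Step by step this gives:
  u_1 = (2, 3, 2, 0)
  u_2 = (-20/17, -30/17, 65/17, 3)

Orthogonality check:
  u_2 · u_1 = 0 (should be 0)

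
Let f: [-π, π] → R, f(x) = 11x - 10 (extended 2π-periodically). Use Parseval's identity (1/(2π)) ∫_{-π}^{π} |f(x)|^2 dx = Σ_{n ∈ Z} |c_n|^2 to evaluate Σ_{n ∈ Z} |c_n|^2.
Σ |c_n|^2 = 121π^2/3 + 100

Expand and integrate term by term over [-π, π]:
  ∫ (11x)^2 dx = 121·(2π^3/3); ∫ 2·11·(-10)·x dx = 0 (odd integrand); ∫ (-10)^2 dx = 100·2π.
So (1/(2π)) ∫_{-π}^{π} (11x - 10)^2 dx = 121π^2/3 + 100 = 121π^2/3 + 100.
Parseval ⇒ Σ |c_n|^2 = 121π^2/3 + 100.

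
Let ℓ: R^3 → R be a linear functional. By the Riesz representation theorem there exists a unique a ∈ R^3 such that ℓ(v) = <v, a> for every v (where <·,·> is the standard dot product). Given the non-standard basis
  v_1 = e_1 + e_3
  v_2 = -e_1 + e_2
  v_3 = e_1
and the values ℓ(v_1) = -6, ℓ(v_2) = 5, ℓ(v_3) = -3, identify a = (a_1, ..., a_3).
a = (-3, 2, -3)

Write a = (a_1, ..., a_3) in the standard basis. For each basis vector v_i, ℓ(v_i) = <v_i, a> is a linear equation in the a_j's. Collect the n equations into a matrix system V a = ℓ, where row i of V is v_i (expressed in the standard basis). Since V is invertible (lower-triangular with 1s on the diagonal, up to permutation), solve by back-substitution:
  V =
[[1, 0, 1],
 [-1, 1, 0],
 [1, 0, 0]]
  V a = (-6, 5, -3)
Solving gives a = (-3, 2, -3).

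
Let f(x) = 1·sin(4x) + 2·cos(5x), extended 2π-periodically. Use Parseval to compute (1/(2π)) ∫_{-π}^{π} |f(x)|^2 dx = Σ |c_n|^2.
Σ |c_n|^2 = 5/2

Expand |f|^2 and use orthogonality of {sin(nx), cos(mx)} on [-π, π]:
  ∫_{-π}^{π} sin(nx)^2 dx = π, ∫ cos(mx)^2 dx = π, and cross terms integrate to 0.
So ∫_{-π}^{π} f(x)^2 dx = 1^2 · π + 2^2 · π = (1 + 4)π.
Divide by 2π: (1 + 4)/2 = 5/2.
By Parseval, this equals Σ |c_n|^2.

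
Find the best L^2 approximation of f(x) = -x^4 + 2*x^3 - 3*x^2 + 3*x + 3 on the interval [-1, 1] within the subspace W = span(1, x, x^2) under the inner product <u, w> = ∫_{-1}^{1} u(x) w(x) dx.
g(x) = -27*x^2/7 + 21*x/5 + 108/35

The best approximation g ∈ W is the orthogonal projection of f onto W. Writing g = a_0 + a_1 x + a_2 x^2, the coefficients solve the normal equations G · a = b where
  G_{ij} = <φ_i, φ_j> and b_i = <f, φ_i>, with φ_0 = 1, φ_1 = x, φ_2 = x^2.
G =
  [2, 0, 2/3]
  [0, 2/3, 0]
  [2/3, 0, 2/5],
b = (18/5, 14/5, 18/35).
Solving gives a_0 = 108/35, a_1 = 21/5, a_2 = -27/7, so
  g(x) = -27*x^2/7 + 21*x/5 + 108/35.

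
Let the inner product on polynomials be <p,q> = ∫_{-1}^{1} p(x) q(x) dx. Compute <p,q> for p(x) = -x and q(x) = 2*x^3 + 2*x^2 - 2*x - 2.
<p,q> = 8/15

Expand the product: p(x)·q(x) = -2*x^4 - 2*x^3 + 2*x^2 + 2*x.
∫_{-1}^{1} of each monomial x^k gives [2/(k+1) if k even, 0 if k odd]. Integrating term-by-term (or equivalently evaluating the antiderivative F(x) = -2*x^5/5 - x^4/2 + 2*x^3/3 + x^2 at the endpoints):
  F(1) − F(−1) = 23/30 − (7/30) = 8/15.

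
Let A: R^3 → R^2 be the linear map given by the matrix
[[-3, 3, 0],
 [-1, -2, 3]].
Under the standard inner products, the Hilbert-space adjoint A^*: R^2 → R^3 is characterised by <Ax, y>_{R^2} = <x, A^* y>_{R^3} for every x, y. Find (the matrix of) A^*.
A^* = A^T =
[[-3, -1],
 [3, -2],
 [0, 3]]

For real matrices with standard dot products, the defining identity <Ax, y> = <x, A^* y> gives (Ax)^T y = x^T (A^*) y, i.e. x^T A^T y = x^T (A^*) y. Since this holds for all x, y, we must have A^* = A^T. Therefore
A^* =
[[-3, -1],
 [3, -2],
 [0, 3]].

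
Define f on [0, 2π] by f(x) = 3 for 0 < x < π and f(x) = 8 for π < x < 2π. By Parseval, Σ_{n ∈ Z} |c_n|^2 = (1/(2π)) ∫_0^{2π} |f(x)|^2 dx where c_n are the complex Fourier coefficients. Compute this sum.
Σ |c_n|^2 = 73/2

Parseval equates the L^2 energy of f (normalised by 1/(2π)) with the ℓ^2 sum of its Fourier coefficients: (1/(2π)) ∫_0^{2π} |f|^2 = Σ |c_n|^2.
Compute the left side: (1/(2π)) [∫_0^π 3^2 dx + ∫_π^{2π} 8^2 dx] = (1/(2π)) · (9π + 64π) = (9 + 64)/2 = 73/2.
So Σ_{n ∈ Z} |c_n|^2 = 73/2.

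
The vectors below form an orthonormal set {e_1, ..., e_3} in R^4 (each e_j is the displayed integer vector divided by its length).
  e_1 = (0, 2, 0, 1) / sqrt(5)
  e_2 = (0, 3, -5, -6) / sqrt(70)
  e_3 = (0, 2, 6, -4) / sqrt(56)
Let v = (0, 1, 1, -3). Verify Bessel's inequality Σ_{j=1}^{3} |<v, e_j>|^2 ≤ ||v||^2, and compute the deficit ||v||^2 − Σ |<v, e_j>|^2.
Σ |<v, e_j>|^2 = 11; ||v||^2 = 11; deficit = 0

Write each e_j = u_j / sqrt(<u_j, u_j>) where u_j is the displayed integer vector. Then <v, e_j> = <v, u_j> / sqrt(<u_j, u_j>), so |<v, e_j>|^2 = <v, u_j>^2 / <u_j, u_j>.
Coefficients: <v, e_1> = -1/sqrt(5), <v, e_2> = 16/sqrt(70), <v, e_3> = 20/sqrt(56).
Square and sum: Σ |<v, e_j>|^2 = 11.
Compute ||v||^2 = v·v = 11.
Deficit = 11 − 11 = 0 ≥ 0, confirming Bessel's inequality. (The deficit equals ||v − Σ <v,e_j> e_j||^2, the squared distance from v to span{e_j}.)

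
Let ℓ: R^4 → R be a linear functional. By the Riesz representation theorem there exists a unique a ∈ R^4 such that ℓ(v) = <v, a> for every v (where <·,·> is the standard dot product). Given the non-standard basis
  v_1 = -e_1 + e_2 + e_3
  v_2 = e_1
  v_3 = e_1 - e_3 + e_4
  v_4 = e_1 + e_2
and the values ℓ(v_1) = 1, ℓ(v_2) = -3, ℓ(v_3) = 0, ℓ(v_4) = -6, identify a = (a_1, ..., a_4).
a = (-3, -3, 1, 4)

Write a = (a_1, ..., a_4) in the standard basis. For each basis vector v_i, ℓ(v_i) = <v_i, a> is a linear equation in the a_j's. Collect the n equations into a matrix system V a = ℓ, where row i of V is v_i (expressed in the standard basis). Since V is invertible (lower-triangular with 1s on the diagonal, up to permutation), solve by back-substitution:
  V =
[[-1, 1, 1, 0],
 [1, 0, 0, 0],
 [1, 0, -1, 1],
 [1, 1, 0, 0]]
  V a = (1, -3, 0, -6)
Solving gives a = (-3, -3, 1, 4).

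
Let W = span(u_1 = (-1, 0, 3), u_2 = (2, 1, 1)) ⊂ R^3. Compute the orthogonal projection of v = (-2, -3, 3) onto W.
proj_W(v) = (-172/59, -51/59, 159/59)

Set up U = [u_1 | ... | u_2] ∈ R^(3×2). The projector onto W = col(U) is P = U (U^T U)^(-1) U^T.
Compute U^T U =
  [10, 1]
  [1, 6],
and U^T v = (11, -4).
Solve U^T U · c = U^T v for the coefficients: c = (70/59, -51/59). The projection is proj_W(v) = U c.
Check: (v - proj_W(v)) · u_1 = 0  (should be 0).
Check: (v - proj_W(v)) · u_2 = 0  (should be 0).
Result: proj_W(v) = (-172/59, -51/59, 159/59).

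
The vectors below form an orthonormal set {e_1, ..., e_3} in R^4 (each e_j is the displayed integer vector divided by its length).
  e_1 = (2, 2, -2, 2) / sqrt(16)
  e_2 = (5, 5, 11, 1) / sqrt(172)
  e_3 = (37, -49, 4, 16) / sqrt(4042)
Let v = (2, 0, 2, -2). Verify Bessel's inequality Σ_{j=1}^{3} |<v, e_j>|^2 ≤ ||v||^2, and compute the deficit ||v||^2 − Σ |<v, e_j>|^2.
Σ |<v, e_j>|^2 = 322/47; ||v||^2 = 12; deficit = 242/47

Write each e_j = u_j / sqrt(<u_j, u_j>) where u_j is the displayed integer vector. Then <v, e_j> = <v, u_j> / sqrt(<u_j, u_j>), so |<v, e_j>|^2 = <v, u_j>^2 / <u_j, u_j>.
Coefficients: <v, e_1> = -4/sqrt(16), <v, e_2> = 30/sqrt(172), <v, e_3> = 50/sqrt(4042).
Square and sum: Σ |<v, e_j>|^2 = 322/47.
Compute ||v||^2 = v·v = 12.
Deficit = 12 − 322/47 = 242/47 ≥ 0, confirming Bessel's inequality. (The deficit equals ||v − Σ <v,e_j> e_j||^2, the squared distance from v to span{e_j}.)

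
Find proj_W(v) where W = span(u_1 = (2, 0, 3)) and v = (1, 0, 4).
proj_W(v) = (28/13, 0, 42/13)

Set up U = [u_1 | ... | u_1] ∈ R^(3×1). The projector onto W = col(U) is P = U (U^T U)^(-1) U^T.
Compute U^T U =
  [13],
and U^T v = (14).
Solve U^T U · c = U^T v for the coefficients: c = (14/13). The projection is proj_W(v) = U c.
Check: (v - proj_W(v)) · u_1 = 0  (should be 0).
Result: proj_W(v) = (28/13, 0, 42/13).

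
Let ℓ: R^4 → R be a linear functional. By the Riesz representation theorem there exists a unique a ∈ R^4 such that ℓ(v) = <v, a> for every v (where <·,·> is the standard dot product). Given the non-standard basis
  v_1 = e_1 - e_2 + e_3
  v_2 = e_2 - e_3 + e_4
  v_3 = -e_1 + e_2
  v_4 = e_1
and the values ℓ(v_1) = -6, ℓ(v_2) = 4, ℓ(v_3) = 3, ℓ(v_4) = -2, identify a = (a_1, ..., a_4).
a = (-2, 1, -3, 0)

Write a = (a_1, ..., a_4) in the standard basis. For each basis vector v_i, ℓ(v_i) = <v_i, a> is a linear equation in the a_j's. Collect the n equations into a matrix system V a = ℓ, where row i of V is v_i (expressed in the standard basis). Since V is invertible (lower-triangular with 1s on the diagonal, up to permutation), solve by back-substitution:
  V =
[[1, -1, 1, 0],
 [0, 1, -1, 1],
 [-1, 1, 0, 0],
 [1, 0, 0, 0]]
  V a = (-6, 4, 3, -2)
Solving gives a = (-2, 1, -3, 0).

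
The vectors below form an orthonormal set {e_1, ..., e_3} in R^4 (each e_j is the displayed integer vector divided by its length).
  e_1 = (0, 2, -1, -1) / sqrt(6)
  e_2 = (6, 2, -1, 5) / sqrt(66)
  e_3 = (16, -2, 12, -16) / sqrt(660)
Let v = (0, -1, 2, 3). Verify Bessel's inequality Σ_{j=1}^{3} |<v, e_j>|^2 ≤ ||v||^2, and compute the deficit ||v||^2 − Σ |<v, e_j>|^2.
Σ |<v, e_j>|^2 = 161/15; ||v||^2 = 14; deficit = 49/15

Write each e_j = u_j / sqrt(<u_j, u_j>) where u_j is the displayed integer vector. Then <v, e_j> = <v, u_j> / sqrt(<u_j, u_j>), so |<v, e_j>|^2 = <v, u_j>^2 / <u_j, u_j>.
Coefficients: <v, e_1> = -7/sqrt(6), <v, e_2> = 11/sqrt(66), <v, e_3> = -22/sqrt(660).
Square and sum: Σ |<v, e_j>|^2 = 161/15.
Compute ||v||^2 = v·v = 14.
Deficit = 14 − 161/15 = 49/15 ≥ 0, confirming Bessel's inequality. (The deficit equals ||v − Σ <v,e_j> e_j||^2, the squared distance from v to span{e_j}.)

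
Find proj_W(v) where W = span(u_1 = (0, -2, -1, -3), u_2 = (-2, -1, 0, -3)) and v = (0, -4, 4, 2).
proj_W(v) = (4/25, 6/25, 2/25, 12/25)

Set up U = [u_1 | ... | u_2] ∈ R^(4×2). The projector onto W = col(U) is P = U (U^T U)^(-1) U^T.
Compute U^T U =
  [14, 11]
  [11, 14],
and U^T v = (-2, -2).
Solve U^T U · c = U^T v for the coefficients: c = (-2/25, -2/25). The projection is proj_W(v) = U c.
Check: (v - proj_W(v)) · u_1 = 0  (should be 0).
Check: (v - proj_W(v)) · u_2 = 0  (should be 0).
Result: proj_W(v) = (4/25, 6/25, 2/25, 12/25).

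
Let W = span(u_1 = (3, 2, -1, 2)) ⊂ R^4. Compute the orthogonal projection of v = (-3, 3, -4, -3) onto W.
proj_W(v) = (-5/6, -5/9, 5/18, -5/9)

Set up U = [u_1 | ... | u_1] ∈ R^(4×1). The projector onto W = col(U) is P = U (U^T U)^(-1) U^T.
Compute U^T U =
  [18],
and U^T v = (-5).
Solve U^T U · c = U^T v for the coefficients: c = (-5/18). The projection is proj_W(v) = U c.
Check: (v - proj_W(v)) · u_1 = 0  (should be 0).
Result: proj_W(v) = (-5/6, -5/9, 5/18, -5/9).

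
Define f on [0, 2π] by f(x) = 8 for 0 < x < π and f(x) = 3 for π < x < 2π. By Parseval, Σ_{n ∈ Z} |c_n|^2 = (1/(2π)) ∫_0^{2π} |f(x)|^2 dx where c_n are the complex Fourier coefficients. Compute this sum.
Σ |c_n|^2 = 73/2

Parseval equates the L^2 energy of f (normalised by 1/(2π)) with the ℓ^2 sum of its Fourier coefficients: (1/(2π)) ∫_0^{2π} |f|^2 = Σ |c_n|^2.
Compute the left side: (1/(2π)) [∫_0^π 8^2 dx + ∫_π^{2π} 3^2 dx] = (1/(2π)) · (64π + 9π) = (64 + 9)/2 = 73/2.
So Σ_{n ∈ Z} |c_n|^2 = 73/2.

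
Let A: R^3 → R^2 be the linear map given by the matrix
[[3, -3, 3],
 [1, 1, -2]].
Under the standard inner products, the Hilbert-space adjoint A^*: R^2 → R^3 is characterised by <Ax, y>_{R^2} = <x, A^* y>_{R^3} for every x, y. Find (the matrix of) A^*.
A^* = A^T =
[[3, 1],
 [-3, 1],
 [3, -2]]

For real matrices with standard dot products, the defining identity <Ax, y> = <x, A^* y> gives (Ax)^T y = x^T (A^*) y, i.e. x^T A^T y = x^T (A^*) y. Since this holds for all x, y, we must have A^* = A^T. Therefore
A^* =
[[3, 1],
 [-3, 1],
 [3, -2]].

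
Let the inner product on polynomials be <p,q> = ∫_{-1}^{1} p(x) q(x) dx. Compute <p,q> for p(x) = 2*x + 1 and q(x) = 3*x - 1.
<p,q> = 2

Expand the product: p(x)·q(x) = 6*x^2 + x - 1.
∫_{-1}^{1} of each monomial x^k gives [2/(k+1) if k even, 0 if k odd]. Integrating term-by-term (or equivalently evaluating the antiderivative F(x) = 2*x^3 + x^2/2 - x at the endpoints):
  F(1) − F(−1) = 3/2 − (-1/2) = 2.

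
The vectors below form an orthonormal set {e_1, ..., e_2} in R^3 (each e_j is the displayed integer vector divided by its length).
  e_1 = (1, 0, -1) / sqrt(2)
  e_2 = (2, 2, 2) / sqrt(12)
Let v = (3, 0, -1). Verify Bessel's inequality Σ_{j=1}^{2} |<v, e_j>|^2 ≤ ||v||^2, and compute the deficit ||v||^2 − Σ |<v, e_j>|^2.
Σ |<v, e_j>|^2 = 28/3; ||v||^2 = 10; deficit = 2/3

Write each e_j = u_j / sqrt(<u_j, u_j>) where u_j is the displayed integer vector. Then <v, e_j> = <v, u_j> / sqrt(<u_j, u_j>), so |<v, e_j>|^2 = <v, u_j>^2 / <u_j, u_j>.
Coefficients: <v, e_1> = 4/sqrt(2), <v, e_2> = 4/sqrt(12).
Square and sum: Σ |<v, e_j>|^2 = 28/3.
Compute ||v||^2 = v·v = 10.
Deficit = 10 − 28/3 = 2/3 ≥ 0, confirming Bessel's inequality. (The deficit equals ||v − Σ <v,e_j> e_j||^2, the squared distance from v to span{e_j}.)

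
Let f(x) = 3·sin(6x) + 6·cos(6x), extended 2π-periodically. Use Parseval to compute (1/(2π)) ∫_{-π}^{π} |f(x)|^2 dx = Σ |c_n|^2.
Σ |c_n|^2 = 45/2

Expand |f|^2 and use orthogonality of {sin(nx), cos(mx)} on [-π, π]:
  ∫_{-π}^{π} sin(nx)^2 dx = π, ∫ cos(mx)^2 dx = π, and cross terms integrate to 0.
So ∫_{-π}^{π} f(x)^2 dx = 3^2 · π + 6^2 · π = (9 + 36)π.
Divide by 2π: (9 + 36)/2 = 45/2.
By Parseval, this equals Σ |c_n|^2.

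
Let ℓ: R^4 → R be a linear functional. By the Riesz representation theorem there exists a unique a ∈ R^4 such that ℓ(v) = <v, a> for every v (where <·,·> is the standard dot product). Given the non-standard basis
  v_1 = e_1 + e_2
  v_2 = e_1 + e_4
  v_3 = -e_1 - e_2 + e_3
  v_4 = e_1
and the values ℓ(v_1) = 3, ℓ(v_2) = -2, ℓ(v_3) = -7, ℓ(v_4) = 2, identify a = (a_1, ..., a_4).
a = (2, 1, -4, -4)

Write a = (a_1, ..., a_4) in the standard basis. For each basis vector v_i, ℓ(v_i) = <v_i, a> is a linear equation in the a_j's. Collect the n equations into a matrix system V a = ℓ, where row i of V is v_i (expressed in the standard basis). Since V is invertible (lower-triangular with 1s on the diagonal, up to permutation), solve by back-substitution:
  V =
[[1, 1, 0, 0],
 [1, 0, 0, 1],
 [-1, -1, 1, 0],
 [1, 0, 0, 0]]
  V a = (3, -2, -7, 2)
Solving gives a = (2, 1, -4, -4).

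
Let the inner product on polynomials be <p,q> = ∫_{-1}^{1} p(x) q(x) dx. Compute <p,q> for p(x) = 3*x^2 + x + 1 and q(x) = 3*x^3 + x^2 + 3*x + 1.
<p,q> = 136/15

Expand the product: p(x)·q(x) = 9*x^5 + 6*x^4 + 13*x^3 + 7*x^2 + 4*x + 1.
∫_{-1}^{1} of each monomial x^k gives [2/(k+1) if k even, 0 if k odd]. Integrating term-by-term (or equivalently evaluating the antiderivative F(x) = 3*x^6/2 + 6*x^5/5 + 13*x^4/4 + 7*x^3/3 + 2*x^2 + x at the endpoints):
  F(1) − F(−1) = 677/60 − (133/60) = 136/15.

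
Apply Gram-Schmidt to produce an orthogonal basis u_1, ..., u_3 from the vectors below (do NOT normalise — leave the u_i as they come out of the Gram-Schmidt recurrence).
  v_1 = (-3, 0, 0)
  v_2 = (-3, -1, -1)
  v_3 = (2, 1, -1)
Orthogonal basis:
  u_1 = (-3, 0, 0)
  u_2 = (0, -1, -1)
  u_3 = (0, 1, -1)

Apply the Gram-Schmidt recurrence
  u_1 = v_1
  u_i = v_i − Σ_{j<i} ((v_i · u_j) / (u_j · u_j)) · u_j.

Step by step this gives:
  u_1 = (-3, 0, 0)
  u_2 = (0, -1, -1)
  u_3 = (0, 1, -1)

Orthogonality check:
  u_2 · u_1 = 0 (should be 0)
  u_3 · u_1 = 0 (should be 0)
  u_3 · u_2 = 0 (should be 0)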